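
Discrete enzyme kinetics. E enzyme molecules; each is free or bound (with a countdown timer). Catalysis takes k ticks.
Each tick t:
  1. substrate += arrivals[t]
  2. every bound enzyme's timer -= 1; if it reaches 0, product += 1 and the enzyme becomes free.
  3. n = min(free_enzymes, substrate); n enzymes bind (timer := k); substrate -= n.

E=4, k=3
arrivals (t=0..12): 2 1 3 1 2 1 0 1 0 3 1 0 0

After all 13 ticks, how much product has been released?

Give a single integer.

Answer: 14

Derivation:
t=0: arr=2 -> substrate=0 bound=2 product=0
t=1: arr=1 -> substrate=0 bound=3 product=0
t=2: arr=3 -> substrate=2 bound=4 product=0
t=3: arr=1 -> substrate=1 bound=4 product=2
t=4: arr=2 -> substrate=2 bound=4 product=3
t=5: arr=1 -> substrate=2 bound=4 product=4
t=6: arr=0 -> substrate=0 bound=4 product=6
t=7: arr=1 -> substrate=0 bound=4 product=7
t=8: arr=0 -> substrate=0 bound=3 product=8
t=9: arr=3 -> substrate=0 bound=4 product=10
t=10: arr=1 -> substrate=0 bound=4 product=11
t=11: arr=0 -> substrate=0 bound=4 product=11
t=12: arr=0 -> substrate=0 bound=1 product=14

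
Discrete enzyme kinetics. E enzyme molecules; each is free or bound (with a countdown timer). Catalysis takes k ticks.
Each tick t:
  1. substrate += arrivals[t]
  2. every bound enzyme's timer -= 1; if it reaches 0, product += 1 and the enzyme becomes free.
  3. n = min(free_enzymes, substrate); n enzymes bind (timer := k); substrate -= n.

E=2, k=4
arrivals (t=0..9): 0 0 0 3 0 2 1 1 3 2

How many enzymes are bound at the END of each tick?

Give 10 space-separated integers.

Answer: 0 0 0 2 2 2 2 2 2 2

Derivation:
t=0: arr=0 -> substrate=0 bound=0 product=0
t=1: arr=0 -> substrate=0 bound=0 product=0
t=2: arr=0 -> substrate=0 bound=0 product=0
t=3: arr=3 -> substrate=1 bound=2 product=0
t=4: arr=0 -> substrate=1 bound=2 product=0
t=5: arr=2 -> substrate=3 bound=2 product=0
t=6: arr=1 -> substrate=4 bound=2 product=0
t=7: arr=1 -> substrate=3 bound=2 product=2
t=8: arr=3 -> substrate=6 bound=2 product=2
t=9: arr=2 -> substrate=8 bound=2 product=2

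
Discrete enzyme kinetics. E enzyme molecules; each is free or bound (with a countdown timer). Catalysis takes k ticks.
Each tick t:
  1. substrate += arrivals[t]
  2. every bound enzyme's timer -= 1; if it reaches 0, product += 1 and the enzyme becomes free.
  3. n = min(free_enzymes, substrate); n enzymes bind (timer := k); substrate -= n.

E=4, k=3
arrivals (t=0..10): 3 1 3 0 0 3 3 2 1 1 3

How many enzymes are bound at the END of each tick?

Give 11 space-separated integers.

t=0: arr=3 -> substrate=0 bound=3 product=0
t=1: arr=1 -> substrate=0 bound=4 product=0
t=2: arr=3 -> substrate=3 bound=4 product=0
t=3: arr=0 -> substrate=0 bound=4 product=3
t=4: arr=0 -> substrate=0 bound=3 product=4
t=5: arr=3 -> substrate=2 bound=4 product=4
t=6: arr=3 -> substrate=2 bound=4 product=7
t=7: arr=2 -> substrate=4 bound=4 product=7
t=8: arr=1 -> substrate=4 bound=4 product=8
t=9: arr=1 -> substrate=2 bound=4 product=11
t=10: arr=3 -> substrate=5 bound=4 product=11

Answer: 3 4 4 4 3 4 4 4 4 4 4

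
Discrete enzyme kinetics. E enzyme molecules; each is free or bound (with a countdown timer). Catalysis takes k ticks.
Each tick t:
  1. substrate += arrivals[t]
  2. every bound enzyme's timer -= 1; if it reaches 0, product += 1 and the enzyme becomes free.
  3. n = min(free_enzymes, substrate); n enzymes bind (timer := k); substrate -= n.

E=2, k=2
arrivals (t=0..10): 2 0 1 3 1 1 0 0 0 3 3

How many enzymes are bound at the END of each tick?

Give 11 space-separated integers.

t=0: arr=2 -> substrate=0 bound=2 product=0
t=1: arr=0 -> substrate=0 bound=2 product=0
t=2: arr=1 -> substrate=0 bound=1 product=2
t=3: arr=3 -> substrate=2 bound=2 product=2
t=4: arr=1 -> substrate=2 bound=2 product=3
t=5: arr=1 -> substrate=2 bound=2 product=4
t=6: arr=0 -> substrate=1 bound=2 product=5
t=7: arr=0 -> substrate=0 bound=2 product=6
t=8: arr=0 -> substrate=0 bound=1 product=7
t=9: arr=3 -> substrate=1 bound=2 product=8
t=10: arr=3 -> substrate=4 bound=2 product=8

Answer: 2 2 1 2 2 2 2 2 1 2 2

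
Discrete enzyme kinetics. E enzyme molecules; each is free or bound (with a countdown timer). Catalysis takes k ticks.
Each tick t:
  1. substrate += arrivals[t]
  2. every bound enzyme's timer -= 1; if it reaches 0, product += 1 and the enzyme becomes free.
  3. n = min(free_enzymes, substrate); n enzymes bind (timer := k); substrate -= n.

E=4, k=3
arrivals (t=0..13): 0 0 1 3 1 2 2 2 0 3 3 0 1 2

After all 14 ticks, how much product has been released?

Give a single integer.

Answer: 12

Derivation:
t=0: arr=0 -> substrate=0 bound=0 product=0
t=1: arr=0 -> substrate=0 bound=0 product=0
t=2: arr=1 -> substrate=0 bound=1 product=0
t=3: arr=3 -> substrate=0 bound=4 product=0
t=4: arr=1 -> substrate=1 bound=4 product=0
t=5: arr=2 -> substrate=2 bound=4 product=1
t=6: arr=2 -> substrate=1 bound=4 product=4
t=7: arr=2 -> substrate=3 bound=4 product=4
t=8: arr=0 -> substrate=2 bound=4 product=5
t=9: arr=3 -> substrate=2 bound=4 product=8
t=10: arr=3 -> substrate=5 bound=4 product=8
t=11: arr=0 -> substrate=4 bound=4 product=9
t=12: arr=1 -> substrate=2 bound=4 product=12
t=13: arr=2 -> substrate=4 bound=4 product=12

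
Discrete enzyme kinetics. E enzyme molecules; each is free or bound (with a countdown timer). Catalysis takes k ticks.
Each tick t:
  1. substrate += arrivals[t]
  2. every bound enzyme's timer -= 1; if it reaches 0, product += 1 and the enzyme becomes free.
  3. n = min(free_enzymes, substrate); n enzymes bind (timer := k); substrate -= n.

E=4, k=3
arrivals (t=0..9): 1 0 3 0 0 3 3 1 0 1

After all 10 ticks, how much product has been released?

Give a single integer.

t=0: arr=1 -> substrate=0 bound=1 product=0
t=1: arr=0 -> substrate=0 bound=1 product=0
t=2: arr=3 -> substrate=0 bound=4 product=0
t=3: arr=0 -> substrate=0 bound=3 product=1
t=4: arr=0 -> substrate=0 bound=3 product=1
t=5: arr=3 -> substrate=0 bound=3 product=4
t=6: arr=3 -> substrate=2 bound=4 product=4
t=7: arr=1 -> substrate=3 bound=4 product=4
t=8: arr=0 -> substrate=0 bound=4 product=7
t=9: arr=1 -> substrate=0 bound=4 product=8

Answer: 8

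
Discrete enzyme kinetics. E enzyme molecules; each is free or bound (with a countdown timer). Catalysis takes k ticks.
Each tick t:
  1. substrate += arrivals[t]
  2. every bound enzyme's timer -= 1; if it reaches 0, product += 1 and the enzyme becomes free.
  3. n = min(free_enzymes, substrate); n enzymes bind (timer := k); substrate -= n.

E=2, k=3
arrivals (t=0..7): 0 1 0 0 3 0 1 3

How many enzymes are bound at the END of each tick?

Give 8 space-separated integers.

t=0: arr=0 -> substrate=0 bound=0 product=0
t=1: arr=1 -> substrate=0 bound=1 product=0
t=2: arr=0 -> substrate=0 bound=1 product=0
t=3: arr=0 -> substrate=0 bound=1 product=0
t=4: arr=3 -> substrate=1 bound=2 product=1
t=5: arr=0 -> substrate=1 bound=2 product=1
t=6: arr=1 -> substrate=2 bound=2 product=1
t=7: arr=3 -> substrate=3 bound=2 product=3

Answer: 0 1 1 1 2 2 2 2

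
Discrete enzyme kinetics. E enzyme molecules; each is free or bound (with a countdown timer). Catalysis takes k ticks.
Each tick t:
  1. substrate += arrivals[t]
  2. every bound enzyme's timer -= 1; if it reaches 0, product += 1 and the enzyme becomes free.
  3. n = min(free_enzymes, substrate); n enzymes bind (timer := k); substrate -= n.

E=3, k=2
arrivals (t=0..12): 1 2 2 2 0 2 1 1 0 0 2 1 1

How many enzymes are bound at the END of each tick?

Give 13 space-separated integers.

Answer: 1 3 3 3 3 3 3 2 1 0 2 3 2

Derivation:
t=0: arr=1 -> substrate=0 bound=1 product=0
t=1: arr=2 -> substrate=0 bound=3 product=0
t=2: arr=2 -> substrate=1 bound=3 product=1
t=3: arr=2 -> substrate=1 bound=3 product=3
t=4: arr=0 -> substrate=0 bound=3 product=4
t=5: arr=2 -> substrate=0 bound=3 product=6
t=6: arr=1 -> substrate=0 bound=3 product=7
t=7: arr=1 -> substrate=0 bound=2 product=9
t=8: arr=0 -> substrate=0 bound=1 product=10
t=9: arr=0 -> substrate=0 bound=0 product=11
t=10: arr=2 -> substrate=0 bound=2 product=11
t=11: arr=1 -> substrate=0 bound=3 product=11
t=12: arr=1 -> substrate=0 bound=2 product=13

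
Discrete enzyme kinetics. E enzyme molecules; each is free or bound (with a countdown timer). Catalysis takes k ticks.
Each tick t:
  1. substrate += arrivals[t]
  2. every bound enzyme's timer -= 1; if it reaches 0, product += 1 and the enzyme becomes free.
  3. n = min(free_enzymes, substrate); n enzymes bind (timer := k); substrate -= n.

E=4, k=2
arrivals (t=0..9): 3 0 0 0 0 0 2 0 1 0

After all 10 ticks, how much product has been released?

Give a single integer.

t=0: arr=3 -> substrate=0 bound=3 product=0
t=1: arr=0 -> substrate=0 bound=3 product=0
t=2: arr=0 -> substrate=0 bound=0 product=3
t=3: arr=0 -> substrate=0 bound=0 product=3
t=4: arr=0 -> substrate=0 bound=0 product=3
t=5: arr=0 -> substrate=0 bound=0 product=3
t=6: arr=2 -> substrate=0 bound=2 product=3
t=7: arr=0 -> substrate=0 bound=2 product=3
t=8: arr=1 -> substrate=0 bound=1 product=5
t=9: arr=0 -> substrate=0 bound=1 product=5

Answer: 5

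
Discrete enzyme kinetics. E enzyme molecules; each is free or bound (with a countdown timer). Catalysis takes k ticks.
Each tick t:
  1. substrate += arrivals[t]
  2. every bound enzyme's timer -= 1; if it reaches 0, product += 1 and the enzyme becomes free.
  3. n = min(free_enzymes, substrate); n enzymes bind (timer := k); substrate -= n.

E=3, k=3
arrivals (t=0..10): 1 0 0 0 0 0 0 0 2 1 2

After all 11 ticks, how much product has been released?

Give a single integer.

Answer: 1

Derivation:
t=0: arr=1 -> substrate=0 bound=1 product=0
t=1: arr=0 -> substrate=0 bound=1 product=0
t=2: arr=0 -> substrate=0 bound=1 product=0
t=3: arr=0 -> substrate=0 bound=0 product=1
t=4: arr=0 -> substrate=0 bound=0 product=1
t=5: arr=0 -> substrate=0 bound=0 product=1
t=6: arr=0 -> substrate=0 bound=0 product=1
t=7: arr=0 -> substrate=0 bound=0 product=1
t=8: arr=2 -> substrate=0 bound=2 product=1
t=9: arr=1 -> substrate=0 bound=3 product=1
t=10: arr=2 -> substrate=2 bound=3 product=1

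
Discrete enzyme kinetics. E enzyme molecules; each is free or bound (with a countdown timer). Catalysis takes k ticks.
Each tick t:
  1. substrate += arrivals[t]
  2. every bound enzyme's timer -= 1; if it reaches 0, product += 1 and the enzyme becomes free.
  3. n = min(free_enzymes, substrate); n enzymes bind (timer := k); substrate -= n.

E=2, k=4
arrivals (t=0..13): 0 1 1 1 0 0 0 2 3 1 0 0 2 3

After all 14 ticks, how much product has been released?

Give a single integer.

Answer: 5

Derivation:
t=0: arr=0 -> substrate=0 bound=0 product=0
t=1: arr=1 -> substrate=0 bound=1 product=0
t=2: arr=1 -> substrate=0 bound=2 product=0
t=3: arr=1 -> substrate=1 bound=2 product=0
t=4: arr=0 -> substrate=1 bound=2 product=0
t=5: arr=0 -> substrate=0 bound=2 product=1
t=6: arr=0 -> substrate=0 bound=1 product=2
t=7: arr=2 -> substrate=1 bound=2 product=2
t=8: arr=3 -> substrate=4 bound=2 product=2
t=9: arr=1 -> substrate=4 bound=2 product=3
t=10: arr=0 -> substrate=4 bound=2 product=3
t=11: arr=0 -> substrate=3 bound=2 product=4
t=12: arr=2 -> substrate=5 bound=2 product=4
t=13: arr=3 -> substrate=7 bound=2 product=5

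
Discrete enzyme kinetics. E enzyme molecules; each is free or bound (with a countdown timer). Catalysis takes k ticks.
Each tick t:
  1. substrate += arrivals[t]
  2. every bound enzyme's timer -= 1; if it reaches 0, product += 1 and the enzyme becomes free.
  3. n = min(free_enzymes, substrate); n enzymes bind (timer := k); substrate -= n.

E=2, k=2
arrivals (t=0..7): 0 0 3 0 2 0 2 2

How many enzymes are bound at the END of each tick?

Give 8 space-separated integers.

t=0: arr=0 -> substrate=0 bound=0 product=0
t=1: arr=0 -> substrate=0 bound=0 product=0
t=2: arr=3 -> substrate=1 bound=2 product=0
t=3: arr=0 -> substrate=1 bound=2 product=0
t=4: arr=2 -> substrate=1 bound=2 product=2
t=5: arr=0 -> substrate=1 bound=2 product=2
t=6: arr=2 -> substrate=1 bound=2 product=4
t=7: arr=2 -> substrate=3 bound=2 product=4

Answer: 0 0 2 2 2 2 2 2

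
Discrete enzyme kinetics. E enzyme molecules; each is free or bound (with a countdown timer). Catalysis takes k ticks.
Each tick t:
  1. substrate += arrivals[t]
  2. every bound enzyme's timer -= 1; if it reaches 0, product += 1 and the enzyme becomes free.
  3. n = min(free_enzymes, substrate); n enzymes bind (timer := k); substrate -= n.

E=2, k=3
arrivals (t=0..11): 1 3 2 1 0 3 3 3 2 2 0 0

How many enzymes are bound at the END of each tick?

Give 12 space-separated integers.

Answer: 1 2 2 2 2 2 2 2 2 2 2 2

Derivation:
t=0: arr=1 -> substrate=0 bound=1 product=0
t=1: arr=3 -> substrate=2 bound=2 product=0
t=2: arr=2 -> substrate=4 bound=2 product=0
t=3: arr=1 -> substrate=4 bound=2 product=1
t=4: arr=0 -> substrate=3 bound=2 product=2
t=5: arr=3 -> substrate=6 bound=2 product=2
t=6: arr=3 -> substrate=8 bound=2 product=3
t=7: arr=3 -> substrate=10 bound=2 product=4
t=8: arr=2 -> substrate=12 bound=2 product=4
t=9: arr=2 -> substrate=13 bound=2 product=5
t=10: arr=0 -> substrate=12 bound=2 product=6
t=11: arr=0 -> substrate=12 bound=2 product=6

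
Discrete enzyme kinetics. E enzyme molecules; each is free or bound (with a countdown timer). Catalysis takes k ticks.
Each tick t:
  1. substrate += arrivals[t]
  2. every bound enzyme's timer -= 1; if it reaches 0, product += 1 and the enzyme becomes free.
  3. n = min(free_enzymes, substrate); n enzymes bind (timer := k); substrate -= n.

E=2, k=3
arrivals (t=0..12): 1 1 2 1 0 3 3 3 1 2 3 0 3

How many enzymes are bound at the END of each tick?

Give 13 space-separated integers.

Answer: 1 2 2 2 2 2 2 2 2 2 2 2 2

Derivation:
t=0: arr=1 -> substrate=0 bound=1 product=0
t=1: arr=1 -> substrate=0 bound=2 product=0
t=2: arr=2 -> substrate=2 bound=2 product=0
t=3: arr=1 -> substrate=2 bound=2 product=1
t=4: arr=0 -> substrate=1 bound=2 product=2
t=5: arr=3 -> substrate=4 bound=2 product=2
t=6: arr=3 -> substrate=6 bound=2 product=3
t=7: arr=3 -> substrate=8 bound=2 product=4
t=8: arr=1 -> substrate=9 bound=2 product=4
t=9: arr=2 -> substrate=10 bound=2 product=5
t=10: arr=3 -> substrate=12 bound=2 product=6
t=11: arr=0 -> substrate=12 bound=2 product=6
t=12: arr=3 -> substrate=14 bound=2 product=7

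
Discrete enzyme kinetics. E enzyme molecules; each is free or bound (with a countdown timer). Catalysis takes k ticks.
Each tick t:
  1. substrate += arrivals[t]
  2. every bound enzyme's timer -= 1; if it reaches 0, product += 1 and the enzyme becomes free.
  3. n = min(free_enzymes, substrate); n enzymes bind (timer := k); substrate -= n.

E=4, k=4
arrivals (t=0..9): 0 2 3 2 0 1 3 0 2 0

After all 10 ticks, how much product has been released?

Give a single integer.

t=0: arr=0 -> substrate=0 bound=0 product=0
t=1: arr=2 -> substrate=0 bound=2 product=0
t=2: arr=3 -> substrate=1 bound=4 product=0
t=3: arr=2 -> substrate=3 bound=4 product=0
t=4: arr=0 -> substrate=3 bound=4 product=0
t=5: arr=1 -> substrate=2 bound=4 product=2
t=6: arr=3 -> substrate=3 bound=4 product=4
t=7: arr=0 -> substrate=3 bound=4 product=4
t=8: arr=2 -> substrate=5 bound=4 product=4
t=9: arr=0 -> substrate=3 bound=4 product=6

Answer: 6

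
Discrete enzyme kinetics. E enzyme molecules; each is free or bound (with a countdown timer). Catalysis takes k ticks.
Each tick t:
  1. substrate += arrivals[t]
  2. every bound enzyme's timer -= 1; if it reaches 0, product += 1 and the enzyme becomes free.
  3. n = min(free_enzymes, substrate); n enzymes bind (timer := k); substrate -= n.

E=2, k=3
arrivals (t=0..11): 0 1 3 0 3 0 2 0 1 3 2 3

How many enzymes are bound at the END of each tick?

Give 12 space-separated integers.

Answer: 0 1 2 2 2 2 2 2 2 2 2 2

Derivation:
t=0: arr=0 -> substrate=0 bound=0 product=0
t=1: arr=1 -> substrate=0 bound=1 product=0
t=2: arr=3 -> substrate=2 bound=2 product=0
t=3: arr=0 -> substrate=2 bound=2 product=0
t=4: arr=3 -> substrate=4 bound=2 product=1
t=5: arr=0 -> substrate=3 bound=2 product=2
t=6: arr=2 -> substrate=5 bound=2 product=2
t=7: arr=0 -> substrate=4 bound=2 product=3
t=8: arr=1 -> substrate=4 bound=2 product=4
t=9: arr=3 -> substrate=7 bound=2 product=4
t=10: arr=2 -> substrate=8 bound=2 product=5
t=11: arr=3 -> substrate=10 bound=2 product=6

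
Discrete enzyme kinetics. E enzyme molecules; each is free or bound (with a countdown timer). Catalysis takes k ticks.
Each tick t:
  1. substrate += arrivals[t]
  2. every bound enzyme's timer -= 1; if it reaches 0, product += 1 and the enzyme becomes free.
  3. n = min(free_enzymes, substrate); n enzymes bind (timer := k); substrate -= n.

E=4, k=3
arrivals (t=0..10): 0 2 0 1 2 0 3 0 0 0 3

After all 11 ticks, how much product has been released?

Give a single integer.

t=0: arr=0 -> substrate=0 bound=0 product=0
t=1: arr=2 -> substrate=0 bound=2 product=0
t=2: arr=0 -> substrate=0 bound=2 product=0
t=3: arr=1 -> substrate=0 bound=3 product=0
t=4: arr=2 -> substrate=0 bound=3 product=2
t=5: arr=0 -> substrate=0 bound=3 product=2
t=6: arr=3 -> substrate=1 bound=4 product=3
t=7: arr=0 -> substrate=0 bound=3 product=5
t=8: arr=0 -> substrate=0 bound=3 product=5
t=9: arr=0 -> substrate=0 bound=1 product=7
t=10: arr=3 -> substrate=0 bound=3 product=8

Answer: 8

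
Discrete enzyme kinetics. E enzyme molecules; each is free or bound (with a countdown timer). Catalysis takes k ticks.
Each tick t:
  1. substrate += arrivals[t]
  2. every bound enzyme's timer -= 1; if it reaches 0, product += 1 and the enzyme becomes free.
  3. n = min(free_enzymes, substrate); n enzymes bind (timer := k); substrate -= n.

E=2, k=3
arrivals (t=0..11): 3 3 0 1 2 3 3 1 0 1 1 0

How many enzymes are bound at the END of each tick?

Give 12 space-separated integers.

Answer: 2 2 2 2 2 2 2 2 2 2 2 2

Derivation:
t=0: arr=3 -> substrate=1 bound=2 product=0
t=1: arr=3 -> substrate=4 bound=2 product=0
t=2: arr=0 -> substrate=4 bound=2 product=0
t=3: arr=1 -> substrate=3 bound=2 product=2
t=4: arr=2 -> substrate=5 bound=2 product=2
t=5: arr=3 -> substrate=8 bound=2 product=2
t=6: arr=3 -> substrate=9 bound=2 product=4
t=7: arr=1 -> substrate=10 bound=2 product=4
t=8: arr=0 -> substrate=10 bound=2 product=4
t=9: arr=1 -> substrate=9 bound=2 product=6
t=10: arr=1 -> substrate=10 bound=2 product=6
t=11: arr=0 -> substrate=10 bound=2 product=6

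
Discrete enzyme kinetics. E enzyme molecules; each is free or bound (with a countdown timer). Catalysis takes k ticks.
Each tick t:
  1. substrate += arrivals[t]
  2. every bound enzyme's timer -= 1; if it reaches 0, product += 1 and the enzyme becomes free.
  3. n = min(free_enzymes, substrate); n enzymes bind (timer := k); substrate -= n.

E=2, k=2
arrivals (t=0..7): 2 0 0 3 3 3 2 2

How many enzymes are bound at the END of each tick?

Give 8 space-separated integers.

Answer: 2 2 0 2 2 2 2 2

Derivation:
t=0: arr=2 -> substrate=0 bound=2 product=0
t=1: arr=0 -> substrate=0 bound=2 product=0
t=2: arr=0 -> substrate=0 bound=0 product=2
t=3: arr=3 -> substrate=1 bound=2 product=2
t=4: arr=3 -> substrate=4 bound=2 product=2
t=5: arr=3 -> substrate=5 bound=2 product=4
t=6: arr=2 -> substrate=7 bound=2 product=4
t=7: arr=2 -> substrate=7 bound=2 product=6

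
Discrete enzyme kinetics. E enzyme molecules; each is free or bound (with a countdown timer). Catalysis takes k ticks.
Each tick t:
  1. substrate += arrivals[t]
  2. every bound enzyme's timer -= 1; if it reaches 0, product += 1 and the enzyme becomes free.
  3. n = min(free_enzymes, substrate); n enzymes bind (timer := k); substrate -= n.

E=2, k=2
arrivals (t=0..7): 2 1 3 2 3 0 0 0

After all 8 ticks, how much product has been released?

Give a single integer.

Answer: 6

Derivation:
t=0: arr=2 -> substrate=0 bound=2 product=0
t=1: arr=1 -> substrate=1 bound=2 product=0
t=2: arr=3 -> substrate=2 bound=2 product=2
t=3: arr=2 -> substrate=4 bound=2 product=2
t=4: arr=3 -> substrate=5 bound=2 product=4
t=5: arr=0 -> substrate=5 bound=2 product=4
t=6: arr=0 -> substrate=3 bound=2 product=6
t=7: arr=0 -> substrate=3 bound=2 product=6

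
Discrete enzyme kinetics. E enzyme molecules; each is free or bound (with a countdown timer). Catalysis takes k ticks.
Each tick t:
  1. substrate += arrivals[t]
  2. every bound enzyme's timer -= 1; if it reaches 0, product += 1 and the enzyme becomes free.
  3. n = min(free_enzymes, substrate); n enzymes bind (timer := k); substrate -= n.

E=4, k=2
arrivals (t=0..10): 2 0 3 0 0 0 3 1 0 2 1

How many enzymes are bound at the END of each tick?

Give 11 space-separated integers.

Answer: 2 2 3 3 0 0 3 4 1 2 3

Derivation:
t=0: arr=2 -> substrate=0 bound=2 product=0
t=1: arr=0 -> substrate=0 bound=2 product=0
t=2: arr=3 -> substrate=0 bound=3 product=2
t=3: arr=0 -> substrate=0 bound=3 product=2
t=4: arr=0 -> substrate=0 bound=0 product=5
t=5: arr=0 -> substrate=0 bound=0 product=5
t=6: arr=3 -> substrate=0 bound=3 product=5
t=7: arr=1 -> substrate=0 bound=4 product=5
t=8: arr=0 -> substrate=0 bound=1 product=8
t=9: arr=2 -> substrate=0 bound=2 product=9
t=10: arr=1 -> substrate=0 bound=3 product=9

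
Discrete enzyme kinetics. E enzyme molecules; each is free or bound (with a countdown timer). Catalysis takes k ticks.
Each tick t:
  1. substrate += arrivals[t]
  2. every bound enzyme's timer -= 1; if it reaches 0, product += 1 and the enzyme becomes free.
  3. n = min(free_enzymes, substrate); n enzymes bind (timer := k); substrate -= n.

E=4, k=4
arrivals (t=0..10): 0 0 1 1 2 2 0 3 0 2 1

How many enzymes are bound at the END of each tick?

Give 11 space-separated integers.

Answer: 0 0 1 2 4 4 4 4 4 4 4

Derivation:
t=0: arr=0 -> substrate=0 bound=0 product=0
t=1: arr=0 -> substrate=0 bound=0 product=0
t=2: arr=1 -> substrate=0 bound=1 product=0
t=3: arr=1 -> substrate=0 bound=2 product=0
t=4: arr=2 -> substrate=0 bound=4 product=0
t=5: arr=2 -> substrate=2 bound=4 product=0
t=6: arr=0 -> substrate=1 bound=4 product=1
t=7: arr=3 -> substrate=3 bound=4 product=2
t=8: arr=0 -> substrate=1 bound=4 product=4
t=9: arr=2 -> substrate=3 bound=4 product=4
t=10: arr=1 -> substrate=3 bound=4 product=5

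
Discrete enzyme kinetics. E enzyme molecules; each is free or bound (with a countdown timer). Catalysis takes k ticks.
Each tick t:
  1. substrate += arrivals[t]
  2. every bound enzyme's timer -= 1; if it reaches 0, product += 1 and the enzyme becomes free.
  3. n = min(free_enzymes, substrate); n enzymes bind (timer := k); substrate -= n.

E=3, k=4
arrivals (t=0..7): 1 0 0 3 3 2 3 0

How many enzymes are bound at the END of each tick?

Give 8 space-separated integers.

Answer: 1 1 1 3 3 3 3 3

Derivation:
t=0: arr=1 -> substrate=0 bound=1 product=0
t=1: arr=0 -> substrate=0 bound=1 product=0
t=2: arr=0 -> substrate=0 bound=1 product=0
t=3: arr=3 -> substrate=1 bound=3 product=0
t=4: arr=3 -> substrate=3 bound=3 product=1
t=5: arr=2 -> substrate=5 bound=3 product=1
t=6: arr=3 -> substrate=8 bound=3 product=1
t=7: arr=0 -> substrate=6 bound=3 product=3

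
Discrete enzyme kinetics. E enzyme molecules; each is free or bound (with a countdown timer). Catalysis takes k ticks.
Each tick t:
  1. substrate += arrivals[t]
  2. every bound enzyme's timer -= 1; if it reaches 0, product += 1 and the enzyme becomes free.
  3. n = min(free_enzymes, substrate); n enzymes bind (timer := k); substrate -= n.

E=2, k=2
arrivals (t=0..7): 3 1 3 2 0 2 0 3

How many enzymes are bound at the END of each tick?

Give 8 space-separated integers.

Answer: 2 2 2 2 2 2 2 2

Derivation:
t=0: arr=3 -> substrate=1 bound=2 product=0
t=1: arr=1 -> substrate=2 bound=2 product=0
t=2: arr=3 -> substrate=3 bound=2 product=2
t=3: arr=2 -> substrate=5 bound=2 product=2
t=4: arr=0 -> substrate=3 bound=2 product=4
t=5: arr=2 -> substrate=5 bound=2 product=4
t=6: arr=0 -> substrate=3 bound=2 product=6
t=7: arr=3 -> substrate=6 bound=2 product=6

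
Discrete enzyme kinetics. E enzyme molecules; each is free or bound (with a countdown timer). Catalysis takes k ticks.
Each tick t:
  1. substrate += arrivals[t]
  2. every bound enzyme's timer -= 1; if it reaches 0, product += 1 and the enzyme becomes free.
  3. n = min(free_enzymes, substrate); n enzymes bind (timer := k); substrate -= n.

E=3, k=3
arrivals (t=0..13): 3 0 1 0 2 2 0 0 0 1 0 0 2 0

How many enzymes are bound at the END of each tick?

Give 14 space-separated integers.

t=0: arr=3 -> substrate=0 bound=3 product=0
t=1: arr=0 -> substrate=0 bound=3 product=0
t=2: arr=1 -> substrate=1 bound=3 product=0
t=3: arr=0 -> substrate=0 bound=1 product=3
t=4: arr=2 -> substrate=0 bound=3 product=3
t=5: arr=2 -> substrate=2 bound=3 product=3
t=6: arr=0 -> substrate=1 bound=3 product=4
t=7: arr=0 -> substrate=0 bound=2 product=6
t=8: arr=0 -> substrate=0 bound=2 product=6
t=9: arr=1 -> substrate=0 bound=2 product=7
t=10: arr=0 -> substrate=0 bound=1 product=8
t=11: arr=0 -> substrate=0 bound=1 product=8
t=12: arr=2 -> substrate=0 bound=2 product=9
t=13: arr=0 -> substrate=0 bound=2 product=9

Answer: 3 3 3 1 3 3 3 2 2 2 1 1 2 2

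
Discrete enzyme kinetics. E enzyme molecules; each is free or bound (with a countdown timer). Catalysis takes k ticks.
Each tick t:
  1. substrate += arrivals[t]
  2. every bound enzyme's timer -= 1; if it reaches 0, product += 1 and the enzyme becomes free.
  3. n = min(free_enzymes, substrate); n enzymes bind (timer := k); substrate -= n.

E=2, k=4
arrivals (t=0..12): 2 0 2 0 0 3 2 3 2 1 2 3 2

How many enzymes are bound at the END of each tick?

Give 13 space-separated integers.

t=0: arr=2 -> substrate=0 bound=2 product=0
t=1: arr=0 -> substrate=0 bound=2 product=0
t=2: arr=2 -> substrate=2 bound=2 product=0
t=3: arr=0 -> substrate=2 bound=2 product=0
t=4: arr=0 -> substrate=0 bound=2 product=2
t=5: arr=3 -> substrate=3 bound=2 product=2
t=6: arr=2 -> substrate=5 bound=2 product=2
t=7: arr=3 -> substrate=8 bound=2 product=2
t=8: arr=2 -> substrate=8 bound=2 product=4
t=9: arr=1 -> substrate=9 bound=2 product=4
t=10: arr=2 -> substrate=11 bound=2 product=4
t=11: arr=3 -> substrate=14 bound=2 product=4
t=12: arr=2 -> substrate=14 bound=2 product=6

Answer: 2 2 2 2 2 2 2 2 2 2 2 2 2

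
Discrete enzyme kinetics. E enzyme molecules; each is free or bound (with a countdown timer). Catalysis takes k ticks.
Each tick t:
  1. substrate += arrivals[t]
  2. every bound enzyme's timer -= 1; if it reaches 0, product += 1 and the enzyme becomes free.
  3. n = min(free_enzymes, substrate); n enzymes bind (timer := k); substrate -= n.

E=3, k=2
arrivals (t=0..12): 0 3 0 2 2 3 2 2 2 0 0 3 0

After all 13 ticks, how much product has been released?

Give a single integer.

Answer: 15

Derivation:
t=0: arr=0 -> substrate=0 bound=0 product=0
t=1: arr=3 -> substrate=0 bound=3 product=0
t=2: arr=0 -> substrate=0 bound=3 product=0
t=3: arr=2 -> substrate=0 bound=2 product=3
t=4: arr=2 -> substrate=1 bound=3 product=3
t=5: arr=3 -> substrate=2 bound=3 product=5
t=6: arr=2 -> substrate=3 bound=3 product=6
t=7: arr=2 -> substrate=3 bound=3 product=8
t=8: arr=2 -> substrate=4 bound=3 product=9
t=9: arr=0 -> substrate=2 bound=3 product=11
t=10: arr=0 -> substrate=1 bound=3 product=12
t=11: arr=3 -> substrate=2 bound=3 product=14
t=12: arr=0 -> substrate=1 bound=3 product=15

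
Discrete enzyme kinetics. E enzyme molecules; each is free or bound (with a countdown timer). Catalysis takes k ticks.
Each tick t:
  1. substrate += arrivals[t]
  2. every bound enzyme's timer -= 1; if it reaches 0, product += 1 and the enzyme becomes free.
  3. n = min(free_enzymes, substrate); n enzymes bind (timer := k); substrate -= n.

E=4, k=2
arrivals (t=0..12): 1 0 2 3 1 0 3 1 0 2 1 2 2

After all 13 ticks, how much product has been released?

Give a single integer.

t=0: arr=1 -> substrate=0 bound=1 product=0
t=1: arr=0 -> substrate=0 bound=1 product=0
t=2: arr=2 -> substrate=0 bound=2 product=1
t=3: arr=3 -> substrate=1 bound=4 product=1
t=4: arr=1 -> substrate=0 bound=4 product=3
t=5: arr=0 -> substrate=0 bound=2 product=5
t=6: arr=3 -> substrate=0 bound=3 product=7
t=7: arr=1 -> substrate=0 bound=4 product=7
t=8: arr=0 -> substrate=0 bound=1 product=10
t=9: arr=2 -> substrate=0 bound=2 product=11
t=10: arr=1 -> substrate=0 bound=3 product=11
t=11: arr=2 -> substrate=0 bound=3 product=13
t=12: arr=2 -> substrate=0 bound=4 product=14

Answer: 14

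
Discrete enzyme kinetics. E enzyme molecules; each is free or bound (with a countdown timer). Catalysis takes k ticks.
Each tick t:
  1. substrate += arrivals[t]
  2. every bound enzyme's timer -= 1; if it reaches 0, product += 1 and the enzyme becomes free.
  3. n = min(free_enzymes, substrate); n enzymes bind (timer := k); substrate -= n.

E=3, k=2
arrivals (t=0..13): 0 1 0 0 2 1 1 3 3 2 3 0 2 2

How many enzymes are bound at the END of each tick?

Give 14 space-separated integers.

t=0: arr=0 -> substrate=0 bound=0 product=0
t=1: arr=1 -> substrate=0 bound=1 product=0
t=2: arr=0 -> substrate=0 bound=1 product=0
t=3: arr=0 -> substrate=0 bound=0 product=1
t=4: arr=2 -> substrate=0 bound=2 product=1
t=5: arr=1 -> substrate=0 bound=3 product=1
t=6: arr=1 -> substrate=0 bound=2 product=3
t=7: arr=3 -> substrate=1 bound=3 product=4
t=8: arr=3 -> substrate=3 bound=3 product=5
t=9: arr=2 -> substrate=3 bound=3 product=7
t=10: arr=3 -> substrate=5 bound=3 product=8
t=11: arr=0 -> substrate=3 bound=3 product=10
t=12: arr=2 -> substrate=4 bound=3 product=11
t=13: arr=2 -> substrate=4 bound=3 product=13

Answer: 0 1 1 0 2 3 2 3 3 3 3 3 3 3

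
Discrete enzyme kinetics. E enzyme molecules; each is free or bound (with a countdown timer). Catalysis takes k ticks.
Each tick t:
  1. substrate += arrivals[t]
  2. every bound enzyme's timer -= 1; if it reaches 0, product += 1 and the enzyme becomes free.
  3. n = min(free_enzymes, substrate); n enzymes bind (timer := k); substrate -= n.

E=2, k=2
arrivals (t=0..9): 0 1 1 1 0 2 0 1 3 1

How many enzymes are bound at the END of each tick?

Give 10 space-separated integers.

Answer: 0 1 2 2 1 2 2 1 2 2

Derivation:
t=0: arr=0 -> substrate=0 bound=0 product=0
t=1: arr=1 -> substrate=0 bound=1 product=0
t=2: arr=1 -> substrate=0 bound=2 product=0
t=3: arr=1 -> substrate=0 bound=2 product=1
t=4: arr=0 -> substrate=0 bound=1 product=2
t=5: arr=2 -> substrate=0 bound=2 product=3
t=6: arr=0 -> substrate=0 bound=2 product=3
t=7: arr=1 -> substrate=0 bound=1 product=5
t=8: arr=3 -> substrate=2 bound=2 product=5
t=9: arr=1 -> substrate=2 bound=2 product=6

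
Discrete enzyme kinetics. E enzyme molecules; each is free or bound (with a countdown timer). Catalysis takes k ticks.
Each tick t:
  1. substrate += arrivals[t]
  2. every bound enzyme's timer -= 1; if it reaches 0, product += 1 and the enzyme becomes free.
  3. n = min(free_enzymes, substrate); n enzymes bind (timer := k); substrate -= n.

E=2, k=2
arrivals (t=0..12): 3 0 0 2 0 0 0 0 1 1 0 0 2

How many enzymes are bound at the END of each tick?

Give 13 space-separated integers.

t=0: arr=3 -> substrate=1 bound=2 product=0
t=1: arr=0 -> substrate=1 bound=2 product=0
t=2: arr=0 -> substrate=0 bound=1 product=2
t=3: arr=2 -> substrate=1 bound=2 product=2
t=4: arr=0 -> substrate=0 bound=2 product=3
t=5: arr=0 -> substrate=0 bound=1 product=4
t=6: arr=0 -> substrate=0 bound=0 product=5
t=7: arr=0 -> substrate=0 bound=0 product=5
t=8: arr=1 -> substrate=0 bound=1 product=5
t=9: arr=1 -> substrate=0 bound=2 product=5
t=10: arr=0 -> substrate=0 bound=1 product=6
t=11: arr=0 -> substrate=0 bound=0 product=7
t=12: arr=2 -> substrate=0 bound=2 product=7

Answer: 2 2 1 2 2 1 0 0 1 2 1 0 2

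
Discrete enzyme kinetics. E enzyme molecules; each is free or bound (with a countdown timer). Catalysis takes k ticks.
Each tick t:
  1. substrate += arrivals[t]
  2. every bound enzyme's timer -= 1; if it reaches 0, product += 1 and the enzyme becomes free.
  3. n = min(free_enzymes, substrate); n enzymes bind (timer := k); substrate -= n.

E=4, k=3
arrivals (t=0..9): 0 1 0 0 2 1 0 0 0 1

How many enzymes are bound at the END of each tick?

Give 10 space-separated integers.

Answer: 0 1 1 1 2 3 3 1 0 1

Derivation:
t=0: arr=0 -> substrate=0 bound=0 product=0
t=1: arr=1 -> substrate=0 bound=1 product=0
t=2: arr=0 -> substrate=0 bound=1 product=0
t=3: arr=0 -> substrate=0 bound=1 product=0
t=4: arr=2 -> substrate=0 bound=2 product=1
t=5: arr=1 -> substrate=0 bound=3 product=1
t=6: arr=0 -> substrate=0 bound=3 product=1
t=7: arr=0 -> substrate=0 bound=1 product=3
t=8: arr=0 -> substrate=0 bound=0 product=4
t=9: arr=1 -> substrate=0 bound=1 product=4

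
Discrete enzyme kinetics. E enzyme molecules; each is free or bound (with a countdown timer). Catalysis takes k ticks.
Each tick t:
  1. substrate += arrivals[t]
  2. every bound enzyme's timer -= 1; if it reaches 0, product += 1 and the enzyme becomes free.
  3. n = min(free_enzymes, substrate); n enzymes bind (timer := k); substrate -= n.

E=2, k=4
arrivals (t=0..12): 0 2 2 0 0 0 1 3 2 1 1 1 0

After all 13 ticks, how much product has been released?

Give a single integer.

Answer: 4

Derivation:
t=0: arr=0 -> substrate=0 bound=0 product=0
t=1: arr=2 -> substrate=0 bound=2 product=0
t=2: arr=2 -> substrate=2 bound=2 product=0
t=3: arr=0 -> substrate=2 bound=2 product=0
t=4: arr=0 -> substrate=2 bound=2 product=0
t=5: arr=0 -> substrate=0 bound=2 product=2
t=6: arr=1 -> substrate=1 bound=2 product=2
t=7: arr=3 -> substrate=4 bound=2 product=2
t=8: arr=2 -> substrate=6 bound=2 product=2
t=9: arr=1 -> substrate=5 bound=2 product=4
t=10: arr=1 -> substrate=6 bound=2 product=4
t=11: arr=1 -> substrate=7 bound=2 product=4
t=12: arr=0 -> substrate=7 bound=2 product=4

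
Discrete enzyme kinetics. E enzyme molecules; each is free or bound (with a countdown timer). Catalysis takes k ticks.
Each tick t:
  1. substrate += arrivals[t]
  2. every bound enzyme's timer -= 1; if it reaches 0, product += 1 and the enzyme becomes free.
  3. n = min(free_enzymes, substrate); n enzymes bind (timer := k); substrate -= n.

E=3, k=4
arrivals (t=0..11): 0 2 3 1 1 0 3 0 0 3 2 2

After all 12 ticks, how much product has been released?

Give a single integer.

Answer: 6

Derivation:
t=0: arr=0 -> substrate=0 bound=0 product=0
t=1: arr=2 -> substrate=0 bound=2 product=0
t=2: arr=3 -> substrate=2 bound=3 product=0
t=3: arr=1 -> substrate=3 bound=3 product=0
t=4: arr=1 -> substrate=4 bound=3 product=0
t=5: arr=0 -> substrate=2 bound=3 product=2
t=6: arr=3 -> substrate=4 bound=3 product=3
t=7: arr=0 -> substrate=4 bound=3 product=3
t=8: arr=0 -> substrate=4 bound=3 product=3
t=9: arr=3 -> substrate=5 bound=3 product=5
t=10: arr=2 -> substrate=6 bound=3 product=6
t=11: arr=2 -> substrate=8 bound=3 product=6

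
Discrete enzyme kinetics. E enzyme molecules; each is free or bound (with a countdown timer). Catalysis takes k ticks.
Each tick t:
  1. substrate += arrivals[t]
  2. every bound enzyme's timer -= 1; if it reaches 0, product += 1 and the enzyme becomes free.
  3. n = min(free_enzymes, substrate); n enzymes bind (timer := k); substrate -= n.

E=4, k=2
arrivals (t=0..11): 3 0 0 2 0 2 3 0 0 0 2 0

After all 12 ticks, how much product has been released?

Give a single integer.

t=0: arr=3 -> substrate=0 bound=3 product=0
t=1: arr=0 -> substrate=0 bound=3 product=0
t=2: arr=0 -> substrate=0 bound=0 product=3
t=3: arr=2 -> substrate=0 bound=2 product=3
t=4: arr=0 -> substrate=0 bound=2 product=3
t=5: arr=2 -> substrate=0 bound=2 product=5
t=6: arr=3 -> substrate=1 bound=4 product=5
t=7: arr=0 -> substrate=0 bound=3 product=7
t=8: arr=0 -> substrate=0 bound=1 product=9
t=9: arr=0 -> substrate=0 bound=0 product=10
t=10: arr=2 -> substrate=0 bound=2 product=10
t=11: arr=0 -> substrate=0 bound=2 product=10

Answer: 10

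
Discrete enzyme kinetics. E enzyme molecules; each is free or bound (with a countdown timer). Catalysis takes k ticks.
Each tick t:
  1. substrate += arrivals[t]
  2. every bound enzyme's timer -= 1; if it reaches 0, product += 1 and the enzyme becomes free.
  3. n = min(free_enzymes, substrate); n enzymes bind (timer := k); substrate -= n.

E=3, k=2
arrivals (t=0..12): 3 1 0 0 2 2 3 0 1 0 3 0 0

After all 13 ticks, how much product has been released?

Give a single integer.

t=0: arr=3 -> substrate=0 bound=3 product=0
t=1: arr=1 -> substrate=1 bound=3 product=0
t=2: arr=0 -> substrate=0 bound=1 product=3
t=3: arr=0 -> substrate=0 bound=1 product=3
t=4: arr=2 -> substrate=0 bound=2 product=4
t=5: arr=2 -> substrate=1 bound=3 product=4
t=6: arr=3 -> substrate=2 bound=3 product=6
t=7: arr=0 -> substrate=1 bound=3 product=7
t=8: arr=1 -> substrate=0 bound=3 product=9
t=9: arr=0 -> substrate=0 bound=2 product=10
t=10: arr=3 -> substrate=0 bound=3 product=12
t=11: arr=0 -> substrate=0 bound=3 product=12
t=12: arr=0 -> substrate=0 bound=0 product=15

Answer: 15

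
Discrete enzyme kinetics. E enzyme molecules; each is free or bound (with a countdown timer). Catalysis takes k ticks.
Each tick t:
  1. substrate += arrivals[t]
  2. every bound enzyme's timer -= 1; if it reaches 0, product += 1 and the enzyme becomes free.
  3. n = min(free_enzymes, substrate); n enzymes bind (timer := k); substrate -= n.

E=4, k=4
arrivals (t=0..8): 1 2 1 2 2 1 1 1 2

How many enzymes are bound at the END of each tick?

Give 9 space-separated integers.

t=0: arr=1 -> substrate=0 bound=1 product=0
t=1: arr=2 -> substrate=0 bound=3 product=0
t=2: arr=1 -> substrate=0 bound=4 product=0
t=3: arr=2 -> substrate=2 bound=4 product=0
t=4: arr=2 -> substrate=3 bound=4 product=1
t=5: arr=1 -> substrate=2 bound=4 product=3
t=6: arr=1 -> substrate=2 bound=4 product=4
t=7: arr=1 -> substrate=3 bound=4 product=4
t=8: arr=2 -> substrate=4 bound=4 product=5

Answer: 1 3 4 4 4 4 4 4 4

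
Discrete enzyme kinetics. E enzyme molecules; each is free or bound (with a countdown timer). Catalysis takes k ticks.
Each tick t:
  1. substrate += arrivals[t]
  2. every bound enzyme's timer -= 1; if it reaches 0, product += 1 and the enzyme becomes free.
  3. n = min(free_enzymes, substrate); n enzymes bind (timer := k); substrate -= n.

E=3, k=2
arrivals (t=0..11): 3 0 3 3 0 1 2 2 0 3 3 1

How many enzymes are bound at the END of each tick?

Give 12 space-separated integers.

Answer: 3 3 3 3 3 3 3 3 2 3 3 3

Derivation:
t=0: arr=3 -> substrate=0 bound=3 product=0
t=1: arr=0 -> substrate=0 bound=3 product=0
t=2: arr=3 -> substrate=0 bound=3 product=3
t=3: arr=3 -> substrate=3 bound=3 product=3
t=4: arr=0 -> substrate=0 bound=3 product=6
t=5: arr=1 -> substrate=1 bound=3 product=6
t=6: arr=2 -> substrate=0 bound=3 product=9
t=7: arr=2 -> substrate=2 bound=3 product=9
t=8: arr=0 -> substrate=0 bound=2 product=12
t=9: arr=3 -> substrate=2 bound=3 product=12
t=10: arr=3 -> substrate=3 bound=3 product=14
t=11: arr=1 -> substrate=3 bound=3 product=15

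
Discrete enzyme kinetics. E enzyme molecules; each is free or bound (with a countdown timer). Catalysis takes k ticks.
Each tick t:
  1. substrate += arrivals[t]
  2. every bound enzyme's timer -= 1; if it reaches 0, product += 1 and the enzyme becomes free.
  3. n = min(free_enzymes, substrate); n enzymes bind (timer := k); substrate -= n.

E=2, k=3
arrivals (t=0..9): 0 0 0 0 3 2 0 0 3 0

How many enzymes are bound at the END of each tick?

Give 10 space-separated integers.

t=0: arr=0 -> substrate=0 bound=0 product=0
t=1: arr=0 -> substrate=0 bound=0 product=0
t=2: arr=0 -> substrate=0 bound=0 product=0
t=3: arr=0 -> substrate=0 bound=0 product=0
t=4: arr=3 -> substrate=1 bound=2 product=0
t=5: arr=2 -> substrate=3 bound=2 product=0
t=6: arr=0 -> substrate=3 bound=2 product=0
t=7: arr=0 -> substrate=1 bound=2 product=2
t=8: arr=3 -> substrate=4 bound=2 product=2
t=9: arr=0 -> substrate=4 bound=2 product=2

Answer: 0 0 0 0 2 2 2 2 2 2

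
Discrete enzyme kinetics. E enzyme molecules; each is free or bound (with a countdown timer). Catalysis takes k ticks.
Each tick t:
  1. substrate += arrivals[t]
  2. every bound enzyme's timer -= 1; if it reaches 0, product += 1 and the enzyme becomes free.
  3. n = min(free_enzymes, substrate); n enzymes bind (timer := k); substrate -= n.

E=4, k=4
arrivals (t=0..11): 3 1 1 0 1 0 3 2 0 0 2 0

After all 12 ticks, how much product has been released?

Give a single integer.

Answer: 8

Derivation:
t=0: arr=3 -> substrate=0 bound=3 product=0
t=1: arr=1 -> substrate=0 bound=4 product=0
t=2: arr=1 -> substrate=1 bound=4 product=0
t=3: arr=0 -> substrate=1 bound=4 product=0
t=4: arr=1 -> substrate=0 bound=3 product=3
t=5: arr=0 -> substrate=0 bound=2 product=4
t=6: arr=3 -> substrate=1 bound=4 product=4
t=7: arr=2 -> substrate=3 bound=4 product=4
t=8: arr=0 -> substrate=1 bound=4 product=6
t=9: arr=0 -> substrate=1 bound=4 product=6
t=10: arr=2 -> substrate=1 bound=4 product=8
t=11: arr=0 -> substrate=1 bound=4 product=8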